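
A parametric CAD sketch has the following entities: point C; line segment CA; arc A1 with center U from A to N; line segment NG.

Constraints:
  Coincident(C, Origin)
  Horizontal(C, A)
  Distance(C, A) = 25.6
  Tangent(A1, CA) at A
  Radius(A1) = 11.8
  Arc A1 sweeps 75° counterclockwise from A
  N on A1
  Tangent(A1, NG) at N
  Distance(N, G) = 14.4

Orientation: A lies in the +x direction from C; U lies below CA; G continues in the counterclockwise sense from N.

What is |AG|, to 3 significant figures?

27.2

On A1, A sits at bearing 90° from U; a 75° counterclockwise sweep puts N at bearing 165°, so N = U + 11.8·(cos 165°, sin 165°) = (14.2, -8.75). Tangency of A1 to NG means the radius UN is perpendicular to NG, so NG runs along (−sin 165°, cos 165°); with |NG| = 14.4, G = (10.5, -22.7). Then |AG| = |G − A| = 27.2.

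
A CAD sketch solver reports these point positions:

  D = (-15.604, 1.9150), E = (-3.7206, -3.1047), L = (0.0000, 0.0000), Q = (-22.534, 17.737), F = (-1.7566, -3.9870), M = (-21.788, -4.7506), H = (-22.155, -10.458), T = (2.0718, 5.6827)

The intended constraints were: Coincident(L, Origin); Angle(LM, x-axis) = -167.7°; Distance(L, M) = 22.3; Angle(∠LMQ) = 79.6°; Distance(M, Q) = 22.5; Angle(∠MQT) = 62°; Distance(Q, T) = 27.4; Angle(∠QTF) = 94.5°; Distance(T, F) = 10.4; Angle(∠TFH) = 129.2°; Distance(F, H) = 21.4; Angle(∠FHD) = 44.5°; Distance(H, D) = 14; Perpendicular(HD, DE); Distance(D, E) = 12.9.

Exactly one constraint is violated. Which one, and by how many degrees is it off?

Perpendicular(HD, DE) — off by 5.00°.

L = (0.00, 0.00) ✓; LM at -167.7° ✓; |LM| = 22.30 ✓; ∠LMQ = 79.60° ✓; |MQ| = 22.50 ✓; ∠MQT = 62.00° ✓; |QT| = 27.40 ✓; ∠QTF = 94.50° ✓; |TF| = 10.40 ✓; ∠TFH = 129.2° ✓; |FH| = 21.40 ✓; ∠FHD = 44.50° ✓; |HD| = 14.00 ✓; ∠(HD, DE) = 85.00° ✗; |DE| = 12.90 ✓.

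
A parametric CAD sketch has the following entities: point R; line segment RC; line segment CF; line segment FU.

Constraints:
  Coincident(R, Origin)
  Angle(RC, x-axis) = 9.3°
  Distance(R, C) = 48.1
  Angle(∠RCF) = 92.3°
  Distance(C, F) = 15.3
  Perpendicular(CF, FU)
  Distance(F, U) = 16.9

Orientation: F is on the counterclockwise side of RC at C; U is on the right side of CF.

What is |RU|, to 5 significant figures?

67.208

R is at the origin; RC runs at 9.3° with length 48.1, so C = 48.1·(cos 9.3°, sin 9.3°) = (47.468, 7.7731). ∠RCF = 92.3°, so CF runs at 9.3° + (180° − 92.3°) = 97.000° from the x-axis; with |CF| = 15.3, F = C + 15.3·(cos 97.000°, sin 97.000°) = (45.603, 22.959). The perpendicularity gives FU at right angles to CF; with |FU| = 16.9 on the right of CF, U = F + 16.9·(0.99255, 0.12187) = (62.377, 25.019). Then |RU| = |U − R| = 67.208.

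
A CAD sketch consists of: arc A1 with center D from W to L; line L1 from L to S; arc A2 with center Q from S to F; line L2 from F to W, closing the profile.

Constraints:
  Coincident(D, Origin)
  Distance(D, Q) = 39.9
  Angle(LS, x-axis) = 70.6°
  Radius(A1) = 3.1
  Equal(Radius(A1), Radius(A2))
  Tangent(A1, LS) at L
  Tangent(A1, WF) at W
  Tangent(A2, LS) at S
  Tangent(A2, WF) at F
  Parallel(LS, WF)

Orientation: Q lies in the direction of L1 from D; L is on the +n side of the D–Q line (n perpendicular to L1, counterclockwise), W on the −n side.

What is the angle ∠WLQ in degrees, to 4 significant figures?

85.56°

The slot axis is L1's direction at 70.6°, so u = (cos 70.6°, sin 70.6°) = (0.3322, 0.9432) and n = (−sin 70.6°, cos 70.6°) = (-0.9432, 0.3322). D is at the origin and Q lies 39.9 along u from D, so Q = 39.9·u = (13.25, 37.63). Tangency of A1 to both parallel lines with radius 3.1 puts L and W at D ± 3.1·n: L = (-2.924, 1.030), W = (2.924, -1.030). Then cos ∠WLQ = LW·LQ / (|LW||LQ|), giving 85.56°.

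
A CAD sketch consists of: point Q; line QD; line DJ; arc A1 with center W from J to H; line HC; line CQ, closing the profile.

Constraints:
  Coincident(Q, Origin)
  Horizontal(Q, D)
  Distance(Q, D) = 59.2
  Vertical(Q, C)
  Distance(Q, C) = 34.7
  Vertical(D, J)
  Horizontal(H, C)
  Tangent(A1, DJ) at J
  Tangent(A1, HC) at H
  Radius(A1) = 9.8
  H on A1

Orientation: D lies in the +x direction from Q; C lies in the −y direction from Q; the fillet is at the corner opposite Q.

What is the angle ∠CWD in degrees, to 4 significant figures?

122.7°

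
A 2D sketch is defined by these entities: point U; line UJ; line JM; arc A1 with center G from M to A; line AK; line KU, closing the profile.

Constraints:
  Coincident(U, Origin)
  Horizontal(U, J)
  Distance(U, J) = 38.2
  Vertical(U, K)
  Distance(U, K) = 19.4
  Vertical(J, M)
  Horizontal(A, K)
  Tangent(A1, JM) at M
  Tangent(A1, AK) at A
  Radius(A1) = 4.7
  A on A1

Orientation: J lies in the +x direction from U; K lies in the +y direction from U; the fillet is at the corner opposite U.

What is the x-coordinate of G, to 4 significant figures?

33.50

U is at the origin; UJ is horizontal with |UJ| = 38.2 and J on the +x side, so J = (38.20, 0.000). UK is vertical with |UK| = 19.4 and K on the +y side, so K = (0.000, 19.40). The virtual corner opposite U is at (38.20, 19.40). Tangency of A1 to JM means the radius GM is perpendicular to JM and the tangent condition forces GA to be normal to AK, with radius 4.7, so the center G sits 4.7 in from both sides at G = (33.50, 14.70). So G.x = 33.50.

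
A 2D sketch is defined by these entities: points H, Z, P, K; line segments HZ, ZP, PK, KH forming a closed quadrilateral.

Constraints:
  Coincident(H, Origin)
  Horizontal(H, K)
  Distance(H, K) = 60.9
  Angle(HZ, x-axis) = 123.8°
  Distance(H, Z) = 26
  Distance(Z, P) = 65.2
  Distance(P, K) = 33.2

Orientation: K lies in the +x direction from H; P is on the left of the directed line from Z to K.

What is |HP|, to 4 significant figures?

59.02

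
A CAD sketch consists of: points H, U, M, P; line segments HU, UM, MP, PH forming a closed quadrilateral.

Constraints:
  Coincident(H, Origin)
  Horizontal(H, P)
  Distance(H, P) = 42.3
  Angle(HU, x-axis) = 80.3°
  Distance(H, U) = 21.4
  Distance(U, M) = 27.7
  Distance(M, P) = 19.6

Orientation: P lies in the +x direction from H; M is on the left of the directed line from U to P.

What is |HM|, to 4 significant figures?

34.66

H is at the origin; HP is horizontal with |HP| = 42.3 and P in +x, so P = (42.3, 0). HU runs at 80.3° with |HU| = 21.4, so U = (3.606, 21.09). M is determined by |UM| = 27.7 and |MP| = 19.6 together: it lies at the intersection of circle(U, 27.7) and circle(P, 19.6). With |UP| = 44.07, the foot of the radical line on UP is 26.38 from U and the perpendicular offset is √(27.7² − 26.38²) = 8.443. Taking the left-of-UP solution: M = (30.81, 15.88).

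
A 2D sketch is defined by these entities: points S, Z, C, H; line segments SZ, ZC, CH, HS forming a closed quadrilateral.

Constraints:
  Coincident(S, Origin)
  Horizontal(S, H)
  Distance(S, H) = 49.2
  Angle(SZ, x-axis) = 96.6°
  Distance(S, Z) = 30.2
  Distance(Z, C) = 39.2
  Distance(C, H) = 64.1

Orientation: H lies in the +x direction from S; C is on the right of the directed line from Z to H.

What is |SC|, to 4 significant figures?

16.34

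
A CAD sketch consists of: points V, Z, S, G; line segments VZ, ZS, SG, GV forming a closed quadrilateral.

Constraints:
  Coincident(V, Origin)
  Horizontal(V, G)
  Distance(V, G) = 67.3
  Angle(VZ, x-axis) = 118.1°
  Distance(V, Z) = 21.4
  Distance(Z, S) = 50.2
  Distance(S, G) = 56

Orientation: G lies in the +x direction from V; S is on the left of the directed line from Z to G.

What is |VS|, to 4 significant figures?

55.40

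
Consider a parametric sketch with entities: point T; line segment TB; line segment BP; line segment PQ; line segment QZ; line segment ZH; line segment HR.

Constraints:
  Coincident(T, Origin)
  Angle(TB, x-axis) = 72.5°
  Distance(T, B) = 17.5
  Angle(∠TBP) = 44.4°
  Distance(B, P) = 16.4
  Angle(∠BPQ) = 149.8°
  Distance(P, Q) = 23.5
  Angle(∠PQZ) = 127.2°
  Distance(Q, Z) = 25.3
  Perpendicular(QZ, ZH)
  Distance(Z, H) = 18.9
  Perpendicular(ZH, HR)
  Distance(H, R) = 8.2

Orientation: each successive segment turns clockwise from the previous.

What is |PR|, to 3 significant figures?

31.3

QZ ⟂ ZH, so ZH runs at 124°; with |ZH| = 18.9, H = (-20.2, -19.8). The perpendicularity gives HR at right angles to ZH, so HR runs at 33.9°; with |HR| = 8.2, R = (-13.4, -15.2). Then |PR| = |R − P| = 31.3.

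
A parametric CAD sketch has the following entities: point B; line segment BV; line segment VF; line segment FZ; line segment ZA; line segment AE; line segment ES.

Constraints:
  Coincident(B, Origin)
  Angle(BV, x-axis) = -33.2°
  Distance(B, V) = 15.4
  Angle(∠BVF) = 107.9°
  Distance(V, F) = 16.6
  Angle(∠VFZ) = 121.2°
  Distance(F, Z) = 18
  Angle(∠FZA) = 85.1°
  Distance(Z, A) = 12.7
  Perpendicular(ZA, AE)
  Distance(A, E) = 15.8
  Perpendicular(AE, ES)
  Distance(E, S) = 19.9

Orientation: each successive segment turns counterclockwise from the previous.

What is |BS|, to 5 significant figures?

34.391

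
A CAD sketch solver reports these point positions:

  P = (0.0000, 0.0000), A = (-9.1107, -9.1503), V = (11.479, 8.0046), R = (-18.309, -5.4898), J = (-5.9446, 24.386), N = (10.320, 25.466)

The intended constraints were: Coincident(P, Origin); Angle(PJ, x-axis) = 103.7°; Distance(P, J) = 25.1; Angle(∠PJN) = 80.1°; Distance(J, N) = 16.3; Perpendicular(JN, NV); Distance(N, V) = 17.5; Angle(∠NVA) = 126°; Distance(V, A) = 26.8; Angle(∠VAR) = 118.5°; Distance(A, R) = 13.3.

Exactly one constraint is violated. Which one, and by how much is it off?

Distance(A, R) = 13.3 — off by 3.40.

P = (0.00, 0.00) ✓; PJ at 103.7° ✓; |PJ| = 25.10 ✓; ∠PJN = 80.10° ✓; |JN| = 16.30 ✓; ∠(JN, NV) = 90.00° ✓; |NV| = 17.50 ✓; ∠NVA = 126.0° ✓; |VA| = 26.80 ✓; ∠VAR = 118.5° ✓; |AR| = 9.900 ✗.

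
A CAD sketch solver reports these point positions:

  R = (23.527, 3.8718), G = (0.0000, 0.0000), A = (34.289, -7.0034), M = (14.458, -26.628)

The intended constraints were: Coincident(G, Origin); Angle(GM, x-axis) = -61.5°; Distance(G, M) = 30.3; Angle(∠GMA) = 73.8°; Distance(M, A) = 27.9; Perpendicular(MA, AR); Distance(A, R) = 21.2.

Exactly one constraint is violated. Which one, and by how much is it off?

Distance(A, R) = 21.2 — off by 5.90.

G = (0.00, 0.00) ✓; GM at -61.50° ✓; |GM| = 30.30 ✓; ∠GMA = 73.80° ✓; |MA| = 27.90 ✓; ∠(MA, AR) = 90.00° ✓; |AR| = 15.30 ✗.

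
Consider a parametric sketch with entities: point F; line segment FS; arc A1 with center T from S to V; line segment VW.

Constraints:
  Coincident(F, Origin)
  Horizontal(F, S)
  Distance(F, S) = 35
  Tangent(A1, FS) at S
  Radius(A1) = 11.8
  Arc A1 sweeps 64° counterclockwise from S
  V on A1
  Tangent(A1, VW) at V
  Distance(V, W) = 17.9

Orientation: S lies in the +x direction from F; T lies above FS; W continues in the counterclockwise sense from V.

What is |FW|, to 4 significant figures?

58.08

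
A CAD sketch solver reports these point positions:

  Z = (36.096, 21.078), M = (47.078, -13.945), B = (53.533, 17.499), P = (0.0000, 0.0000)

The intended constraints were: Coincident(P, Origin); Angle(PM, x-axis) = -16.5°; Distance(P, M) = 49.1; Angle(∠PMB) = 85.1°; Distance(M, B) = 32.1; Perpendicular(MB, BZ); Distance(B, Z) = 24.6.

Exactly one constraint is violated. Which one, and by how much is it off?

Distance(B, Z) = 24.6 — off by 6.80.

P = (0.00, 0.00) ✓; PM at -16.50° ✓; |PM| = 49.10 ✓; ∠PMB = 85.10° ✓; |MB| = 32.10 ✓; ∠(MB, BZ) = 90.00° ✓; |BZ| = 17.80 ✗.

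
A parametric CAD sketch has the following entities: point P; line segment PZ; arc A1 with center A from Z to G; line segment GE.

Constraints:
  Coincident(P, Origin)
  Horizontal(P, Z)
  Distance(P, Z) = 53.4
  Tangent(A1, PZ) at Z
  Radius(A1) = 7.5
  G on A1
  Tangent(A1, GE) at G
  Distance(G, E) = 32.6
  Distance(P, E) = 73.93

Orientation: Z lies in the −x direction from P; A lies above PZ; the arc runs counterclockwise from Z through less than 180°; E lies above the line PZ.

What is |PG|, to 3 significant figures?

48.1

Checks: |AG| = 7.500 ✓; ∠(AG, GE) = 90.00° ✓; |GE| = 32.60 ✓; |PE| = 73.93 ✓.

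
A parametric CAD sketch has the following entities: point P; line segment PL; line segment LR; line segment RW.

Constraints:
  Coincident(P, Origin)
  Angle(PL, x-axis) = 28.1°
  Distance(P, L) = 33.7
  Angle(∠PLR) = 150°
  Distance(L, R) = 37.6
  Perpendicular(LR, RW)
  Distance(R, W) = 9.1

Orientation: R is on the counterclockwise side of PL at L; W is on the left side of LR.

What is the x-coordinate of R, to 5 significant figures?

49.597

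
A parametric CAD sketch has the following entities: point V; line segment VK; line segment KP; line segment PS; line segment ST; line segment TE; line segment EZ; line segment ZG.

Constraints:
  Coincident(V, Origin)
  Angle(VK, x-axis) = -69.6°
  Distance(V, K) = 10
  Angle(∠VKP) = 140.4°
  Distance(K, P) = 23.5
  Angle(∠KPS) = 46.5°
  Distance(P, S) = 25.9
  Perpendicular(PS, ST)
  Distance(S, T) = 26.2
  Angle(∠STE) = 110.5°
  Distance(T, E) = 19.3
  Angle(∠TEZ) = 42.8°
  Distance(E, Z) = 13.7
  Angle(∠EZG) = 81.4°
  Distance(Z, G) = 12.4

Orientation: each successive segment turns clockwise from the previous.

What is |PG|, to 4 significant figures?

36.86

V is at the origin; VK runs at -69.6° with length 10.0, so K = (3.486, -9.373). ∠VKP = 140.4° gives KP at -109.2° from the x-axis; with |KP| = 23.5, P = (-4.243, -31.57). ∠KPS = 46.5° gives PS at 117.3° from the x-axis; with |PS| = 25.9, S = (-16.12, -8.550). PS is perpendicular to ST, so ST runs at 27.30°; with |ST| = 26.2, T = (7.160, 3.466). ∠STE = 110.5° gives TE at -42.20° from the x-axis; with |TE| = 19.3, E = (21.46, -9.498). ∠TEZ = 42.8° gives EZ at -179.4° from the x-axis; with |EZ| = 13.7, Z = (7.758, -9.642). ∠EZG = 81.4° gives ZG at 82.00° from the x-axis; with |ZG| = 12.4, G = (9.484, 2.638). Then |PG| = |G − P| = 36.86.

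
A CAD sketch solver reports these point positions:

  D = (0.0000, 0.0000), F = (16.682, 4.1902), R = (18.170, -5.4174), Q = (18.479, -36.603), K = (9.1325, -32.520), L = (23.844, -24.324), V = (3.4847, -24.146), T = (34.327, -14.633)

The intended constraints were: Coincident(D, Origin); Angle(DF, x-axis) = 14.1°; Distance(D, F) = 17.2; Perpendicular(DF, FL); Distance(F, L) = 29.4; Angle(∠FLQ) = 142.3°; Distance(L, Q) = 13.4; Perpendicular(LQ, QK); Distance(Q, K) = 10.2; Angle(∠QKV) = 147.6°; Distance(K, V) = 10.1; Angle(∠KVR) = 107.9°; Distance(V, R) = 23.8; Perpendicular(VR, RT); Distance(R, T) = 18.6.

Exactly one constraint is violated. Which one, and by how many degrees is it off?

Perpendicular(VR, RT) — off by 8.40°.

D = (0.00, 0.00) ✓; DF at 14.10° ✓; |DF| = 17.20 ✓; ∠(DF, FL) = 90.00° ✓; |FL| = 29.40 ✓; ∠FLQ = 142.3° ✓; |LQ| = 13.40 ✓; ∠(LQ, QK) = 90.00° ✓; |QK| = 10.20 ✓; ∠QKV = 147.6° ✓; |KV| = 10.10 ✓; ∠KVR = 107.9° ✓; |VR| = 23.80 ✓; ∠(VR, RT) = 81.60° ✗; |RT| = 18.60 ✓.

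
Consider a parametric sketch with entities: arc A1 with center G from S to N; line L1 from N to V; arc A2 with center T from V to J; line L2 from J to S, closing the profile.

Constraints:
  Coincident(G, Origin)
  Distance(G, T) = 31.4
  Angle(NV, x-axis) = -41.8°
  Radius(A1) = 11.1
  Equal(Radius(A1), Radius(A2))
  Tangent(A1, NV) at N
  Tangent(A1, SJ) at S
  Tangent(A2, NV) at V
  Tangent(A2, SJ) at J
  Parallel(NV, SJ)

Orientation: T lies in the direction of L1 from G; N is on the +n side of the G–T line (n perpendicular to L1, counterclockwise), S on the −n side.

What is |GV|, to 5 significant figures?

33.304

Tangency of A1 to both parallel lines with radius 11.1 puts N and S at G ± 11.1·n: N = (7.3985, 8.2748), S = (-7.3985, -8.2748). Equal radii place V and J the same way about T: V = T + 11.1·n = (30.806, -12.654), J = T − 11.1·n = (16.009, -29.204). Then |GV| = |V − G| = 33.304.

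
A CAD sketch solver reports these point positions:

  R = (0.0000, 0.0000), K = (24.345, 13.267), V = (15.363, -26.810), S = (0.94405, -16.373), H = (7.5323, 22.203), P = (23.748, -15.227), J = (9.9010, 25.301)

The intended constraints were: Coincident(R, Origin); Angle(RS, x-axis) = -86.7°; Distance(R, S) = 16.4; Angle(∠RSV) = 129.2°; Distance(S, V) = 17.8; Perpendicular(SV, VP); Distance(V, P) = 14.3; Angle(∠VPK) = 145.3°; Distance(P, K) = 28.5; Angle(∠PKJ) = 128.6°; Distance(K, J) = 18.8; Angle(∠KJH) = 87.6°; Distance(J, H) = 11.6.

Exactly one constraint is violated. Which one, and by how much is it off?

Distance(J, H) = 11.6 — off by 7.70.

R = (0.00, 0.00) ✓; RS at -86.70° ✓; |RS| = 16.40 ✓; ∠RSV = 129.2° ✓; |SV| = 17.80 ✓; ∠(SV, VP) = 90.00° ✓; |VP| = 14.30 ✓; ∠VPK = 145.3° ✓; |PK| = 28.50 ✓; ∠PKJ = 128.6° ✓; |KJ| = 18.80 ✓; ∠KJH = 87.60° ✓; |JH| = 3.900 ✗.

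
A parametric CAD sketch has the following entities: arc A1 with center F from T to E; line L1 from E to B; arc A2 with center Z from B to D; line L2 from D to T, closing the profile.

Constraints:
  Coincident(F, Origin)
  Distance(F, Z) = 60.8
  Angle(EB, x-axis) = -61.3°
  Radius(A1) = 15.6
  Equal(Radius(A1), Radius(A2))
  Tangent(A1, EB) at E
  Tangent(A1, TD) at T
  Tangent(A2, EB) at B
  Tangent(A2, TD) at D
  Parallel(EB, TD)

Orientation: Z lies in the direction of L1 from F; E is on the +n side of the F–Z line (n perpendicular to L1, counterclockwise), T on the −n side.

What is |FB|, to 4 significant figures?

62.77

The slot axis is L1's direction at -61.3°, so u = (cos -61.3°, sin -61.3°) = (0.4802, -0.8771) and n = (−sin -61.3°, cos -61.3°) = (0.8771, 0.4802). F is at the origin and Z lies 60.8 along u from F, so Z = 60.8·u = (29.20, -53.33). Tangency of A1 to both parallel lines with radius 15.6 puts E and T at F ± 15.6·n: E = (13.68, 7.491), T = (-13.68, -7.491). Equal radii place B and D the same way about Z: B = Z + 15.6·n = (42.88, -45.84), D = Z − 15.6·n = (15.51, -60.82). Then |FB| = |B − F| = 62.77.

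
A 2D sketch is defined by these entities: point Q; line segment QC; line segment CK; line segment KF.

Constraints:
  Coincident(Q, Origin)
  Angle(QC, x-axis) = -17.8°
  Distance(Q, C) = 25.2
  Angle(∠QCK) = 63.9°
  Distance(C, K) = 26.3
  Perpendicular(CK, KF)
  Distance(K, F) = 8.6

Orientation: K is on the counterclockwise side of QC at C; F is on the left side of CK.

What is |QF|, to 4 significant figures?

20.70

∠QCK = 63.9°, so CK runs at -17.8° + (180° − 63.9°) = 98.30° from the x-axis; with |CK| = 26.3, K = C + 26.3·(cos 98.30°, sin 98.30°) = (20.20, 18.32). CK ⟂ KF; with |KF| = 8.6 on the left of CK, F = K + 8.6·(-0.9895, -0.1444) = (11.69, 17.08). Then |QF| = |F − Q| = 20.70.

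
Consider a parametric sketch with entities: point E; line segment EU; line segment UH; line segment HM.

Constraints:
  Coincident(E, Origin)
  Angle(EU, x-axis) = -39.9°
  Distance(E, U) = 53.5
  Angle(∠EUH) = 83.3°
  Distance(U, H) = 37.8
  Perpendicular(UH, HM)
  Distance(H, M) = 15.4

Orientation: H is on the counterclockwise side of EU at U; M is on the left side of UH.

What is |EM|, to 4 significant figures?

49.19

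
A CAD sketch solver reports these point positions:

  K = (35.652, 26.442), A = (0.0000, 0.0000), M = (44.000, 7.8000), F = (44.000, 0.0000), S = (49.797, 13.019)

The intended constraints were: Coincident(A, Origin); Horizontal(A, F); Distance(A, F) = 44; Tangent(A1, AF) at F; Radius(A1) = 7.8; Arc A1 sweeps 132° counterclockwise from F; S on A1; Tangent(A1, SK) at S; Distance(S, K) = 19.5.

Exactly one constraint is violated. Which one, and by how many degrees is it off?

Tangent(A1, SK) at S — off by 4.50°.

A = (0.00, 0.00) ✓; A.y = 0.00, F.y = 0.00 ✓; |AF| = 44.00 ✓; ∠(MF, FA) = 90.00° ✓; |MF| = 7.800 ✓; bearing(M→S) − bearing(M→F) = 132.0° ✓; |MS| = 7.800 ✓; ∠(MS, SK) = 85.50° ✗; |SK| = 19.50 ✓.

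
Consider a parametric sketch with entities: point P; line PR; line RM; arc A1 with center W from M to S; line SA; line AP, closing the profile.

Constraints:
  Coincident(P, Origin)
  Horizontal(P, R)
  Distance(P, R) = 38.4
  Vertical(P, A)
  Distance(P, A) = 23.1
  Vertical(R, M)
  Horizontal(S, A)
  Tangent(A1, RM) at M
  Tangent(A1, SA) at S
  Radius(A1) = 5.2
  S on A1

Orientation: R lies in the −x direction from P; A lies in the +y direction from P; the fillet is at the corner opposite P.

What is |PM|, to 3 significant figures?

42.4

The virtual corner opposite P is at (-38.4, 23.1). A1 meets RM tangentially, so WM is at right angles to RM and the tangent condition forces WS to be normal to SA, with radius 5.2, so the center W sits 5.2 in from both sides at W = (-33.2, 17.9). That places the tangent points at M = (-38.4, 17.9) on RM and S = (-33.2, 23.1) on SA. Then |PM| = |M − P| = 42.4.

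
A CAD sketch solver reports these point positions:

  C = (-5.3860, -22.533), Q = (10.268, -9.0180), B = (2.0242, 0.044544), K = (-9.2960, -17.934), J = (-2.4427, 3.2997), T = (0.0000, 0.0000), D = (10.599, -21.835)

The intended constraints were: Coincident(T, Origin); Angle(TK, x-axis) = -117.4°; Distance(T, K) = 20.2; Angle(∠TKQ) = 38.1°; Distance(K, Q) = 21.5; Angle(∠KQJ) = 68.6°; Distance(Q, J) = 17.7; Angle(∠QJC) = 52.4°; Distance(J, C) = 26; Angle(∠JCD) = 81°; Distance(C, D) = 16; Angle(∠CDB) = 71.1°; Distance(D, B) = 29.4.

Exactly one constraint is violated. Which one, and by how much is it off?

Distance(D, B) = 29.4 — off by 5.90.

T = (0.00, 0.00) ✓; TK at -117.4° ✓; |TK| = 20.20 ✓; ∠TKQ = 38.10° ✓; |KQ| = 21.50 ✓; ∠KQJ = 68.60° ✓; |QJ| = 17.70 ✓; ∠QJC = 52.40° ✓; |JC| = 26.00 ✓; ∠JCD = 81.00° ✓; |CD| = 16.00 ✓; ∠CDB = 71.10° ✓; |DB| = 23.50 ✗.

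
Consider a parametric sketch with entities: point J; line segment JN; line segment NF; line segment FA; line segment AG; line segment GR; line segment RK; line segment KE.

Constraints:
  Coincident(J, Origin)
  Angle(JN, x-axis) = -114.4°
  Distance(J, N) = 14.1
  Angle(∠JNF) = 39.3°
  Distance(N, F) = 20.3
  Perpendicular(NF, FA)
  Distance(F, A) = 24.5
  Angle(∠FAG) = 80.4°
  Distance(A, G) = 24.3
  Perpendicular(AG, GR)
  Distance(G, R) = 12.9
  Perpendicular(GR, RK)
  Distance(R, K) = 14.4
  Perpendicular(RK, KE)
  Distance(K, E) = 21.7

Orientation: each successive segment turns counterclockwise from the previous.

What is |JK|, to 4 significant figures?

2.145

J is at the origin; JN runs at -114.4° with length 14.1, so N = (-5.825, -12.84). ∠JNF = 39.3° gives NF at 26.30° from the x-axis; with |NF| = 20.3, F = (12.37, -3.846). The perpendicularity gives FA at right angles to NF, so FA runs at 116.3°; with |FA| = 24.5, A = (1.519, 18.12). ∠FAG = 80.4° gives AG at -144.1° from the x-axis; with |AG| = 24.3, G = (-18.17, 3.869). AG is perpendicular to GR, so GR runs at -54.10°; with |GR| = 12.9, R = (-10.60, -6.581). GR is perpendicular to RK, so RK runs at 35.90°; with |RK| = 14.4, K = (1.063, 1.863). Then |JK| = |K − J| = 2.145.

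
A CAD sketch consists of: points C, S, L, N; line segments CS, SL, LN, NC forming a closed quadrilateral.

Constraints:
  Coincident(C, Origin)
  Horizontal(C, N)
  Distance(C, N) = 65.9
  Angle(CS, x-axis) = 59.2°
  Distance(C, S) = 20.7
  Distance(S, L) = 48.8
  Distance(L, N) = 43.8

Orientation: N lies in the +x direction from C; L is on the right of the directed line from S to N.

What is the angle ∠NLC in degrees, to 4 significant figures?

102.2°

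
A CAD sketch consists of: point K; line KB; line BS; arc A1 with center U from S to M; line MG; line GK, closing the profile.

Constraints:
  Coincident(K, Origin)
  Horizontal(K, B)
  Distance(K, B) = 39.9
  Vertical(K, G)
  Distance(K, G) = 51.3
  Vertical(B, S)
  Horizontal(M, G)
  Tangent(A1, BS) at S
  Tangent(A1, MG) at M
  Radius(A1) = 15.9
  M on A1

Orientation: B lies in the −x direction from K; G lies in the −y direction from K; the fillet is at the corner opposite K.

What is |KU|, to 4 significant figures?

42.77

K is at the origin; KB is horizontal with |KB| = 39.9 and B on the −x side, so B = (-39.90, 0.000). K and G share the same x with |KG| = 51.3 and G on the −y side, so G = (0.000, -51.30). The virtual corner opposite K is at (-39.90, -51.30). The tangent condition forces US to be normal to BS and A1 meets MG tangentially, so UM is at right angles to MG, with radius 15.9, so the center U sits 15.9 in from both sides at U = (-24.00, -35.40). Then |KU| = |U − K| = 42.77.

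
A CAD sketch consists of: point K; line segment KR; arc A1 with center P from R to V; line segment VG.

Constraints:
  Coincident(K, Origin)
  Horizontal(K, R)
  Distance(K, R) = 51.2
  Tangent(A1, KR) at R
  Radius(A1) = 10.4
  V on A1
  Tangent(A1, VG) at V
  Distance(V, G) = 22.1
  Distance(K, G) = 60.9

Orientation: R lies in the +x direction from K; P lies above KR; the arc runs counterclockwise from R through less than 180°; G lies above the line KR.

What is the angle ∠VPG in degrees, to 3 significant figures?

64.8°

K is at the origin; K and R share the same y with |KR| = 51.2 and R on the +x side, so R = (51.2, 0.00). The tangent condition forces PR to be normal to KR, so P = R + (0, 10.4) = (51.2, 10.4). Since PV ⟂ VG (tangency), |PG| = √(10.4² + 22.1²) = 24.4 regardless of where V sits on A1. So G lies on both circle(K, 60.9) and circle(P, 24.4); the above-KR intersection is G = (50.0, 34.8). V is the foot of the tangent from G: V = (60.4, 15.3).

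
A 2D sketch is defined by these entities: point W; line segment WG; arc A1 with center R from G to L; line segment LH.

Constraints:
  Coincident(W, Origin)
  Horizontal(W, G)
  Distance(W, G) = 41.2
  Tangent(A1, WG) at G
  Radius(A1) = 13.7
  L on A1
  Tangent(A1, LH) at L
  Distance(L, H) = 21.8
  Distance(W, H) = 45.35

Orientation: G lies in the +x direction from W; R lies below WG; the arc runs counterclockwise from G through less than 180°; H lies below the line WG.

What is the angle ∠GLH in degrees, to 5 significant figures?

134.47°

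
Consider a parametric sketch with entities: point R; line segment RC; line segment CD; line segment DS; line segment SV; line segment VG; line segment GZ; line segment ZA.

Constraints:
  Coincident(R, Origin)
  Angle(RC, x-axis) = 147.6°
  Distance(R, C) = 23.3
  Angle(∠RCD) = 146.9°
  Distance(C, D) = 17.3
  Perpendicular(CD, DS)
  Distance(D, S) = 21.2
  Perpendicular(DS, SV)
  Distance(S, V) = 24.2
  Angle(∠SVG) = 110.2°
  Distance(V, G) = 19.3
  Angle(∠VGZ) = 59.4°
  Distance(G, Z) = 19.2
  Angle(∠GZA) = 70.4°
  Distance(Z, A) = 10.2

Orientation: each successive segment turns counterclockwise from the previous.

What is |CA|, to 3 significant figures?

15.4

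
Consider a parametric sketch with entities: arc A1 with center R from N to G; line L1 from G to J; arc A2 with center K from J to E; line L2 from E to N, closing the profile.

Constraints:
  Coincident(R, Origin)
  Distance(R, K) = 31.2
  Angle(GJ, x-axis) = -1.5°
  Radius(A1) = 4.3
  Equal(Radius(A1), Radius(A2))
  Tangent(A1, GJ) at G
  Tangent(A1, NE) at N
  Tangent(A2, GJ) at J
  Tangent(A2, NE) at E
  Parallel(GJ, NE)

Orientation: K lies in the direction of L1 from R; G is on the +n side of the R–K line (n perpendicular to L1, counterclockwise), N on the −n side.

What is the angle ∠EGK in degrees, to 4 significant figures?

7.563°

The slot axis is L1's direction at -1.5°, so u = (cos -1.5°, sin -1.5°) = (0.9997, -0.02618) and n = (−sin -1.5°, cos -1.5°) = (0.02618, 0.9997). R is at the origin and K lies 31.2 along u from R, so K = 31.2·u = (31.19, -0.8167). Tangency of A1 to both parallel lines with radius 4.3 puts G and N at R ± 4.3·n: G = (0.1126, 4.299), N = (-0.1126, -4.299). Equal radii place J and E the same way about K: J = K + 4.3·n = (31.30, 3.482), E = K − 4.3·n = (31.08, -5.115). Then cos ∠EGK = GE·GK / (|GE||GK|), giving 7.563°.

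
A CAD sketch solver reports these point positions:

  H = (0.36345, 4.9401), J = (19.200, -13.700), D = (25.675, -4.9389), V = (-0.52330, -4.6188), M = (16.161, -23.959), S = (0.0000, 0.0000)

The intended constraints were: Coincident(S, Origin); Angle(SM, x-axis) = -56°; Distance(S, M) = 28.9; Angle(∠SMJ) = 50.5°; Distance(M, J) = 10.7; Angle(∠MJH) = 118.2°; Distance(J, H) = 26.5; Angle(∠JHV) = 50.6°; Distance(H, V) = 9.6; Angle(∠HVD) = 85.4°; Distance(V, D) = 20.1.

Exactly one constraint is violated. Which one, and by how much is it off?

Distance(V, D) = 20.1 — off by 6.10.

S = (0.00, 0.00) ✓; SM at -56.00° ✓; |SM| = 28.90 ✓; ∠SMJ = 50.50° ✓; |MJ| = 10.70 ✓; ∠MJH = 118.2° ✓; |JH| = 26.50 ✓; ∠JHV = 50.60° ✓; |HV| = 9.600 ✓; ∠HVD = 85.40° ✓; |VD| = 26.20 ✗.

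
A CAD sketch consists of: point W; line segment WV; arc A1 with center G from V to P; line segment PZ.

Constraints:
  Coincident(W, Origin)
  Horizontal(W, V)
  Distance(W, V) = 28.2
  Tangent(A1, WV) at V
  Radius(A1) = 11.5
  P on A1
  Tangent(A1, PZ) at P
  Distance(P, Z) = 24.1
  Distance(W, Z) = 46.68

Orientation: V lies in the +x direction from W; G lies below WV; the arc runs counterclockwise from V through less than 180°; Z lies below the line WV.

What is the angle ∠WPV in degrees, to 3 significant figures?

81.5°

W is at the origin; W and V share the same y with |WV| = 28.2 and V on the +x side, so V = (28.2, 0.00). Since A1 is tangent to WV there, GV ⟂ WV, so G = V + (0, -11.5) = (28.2, -11.5). Since GP ⟂ PZ (tangency), |GZ| = √(11.5² + 24.1²) = 26.7 regardless of where P sits on A1. So Z lies on both circle(W, 46.68) and circle(G, 26.7); the below-WV intersection is Z = (26.9, -38.2). P is the foot of the tangent from Z: P = (17.6, -15.9).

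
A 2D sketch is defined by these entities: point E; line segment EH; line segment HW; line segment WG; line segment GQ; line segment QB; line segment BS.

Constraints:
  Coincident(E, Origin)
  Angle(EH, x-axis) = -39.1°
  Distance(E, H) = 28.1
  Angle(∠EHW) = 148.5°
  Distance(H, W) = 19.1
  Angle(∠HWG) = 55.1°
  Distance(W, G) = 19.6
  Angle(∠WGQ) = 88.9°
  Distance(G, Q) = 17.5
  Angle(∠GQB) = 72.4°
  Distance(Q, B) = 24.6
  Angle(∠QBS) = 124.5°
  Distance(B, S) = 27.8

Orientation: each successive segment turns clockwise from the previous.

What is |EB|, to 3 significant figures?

44.2

E is at the origin; EH runs at -39.1° with length 28.1, so H = (21.8, -17.7). ∠EHW = 148.5° gives HW at -70.6° from the x-axis; with |HW| = 19.1, W = (28.2, -35.7). ∠HWG = 55.1° gives WG at 164° from the x-axis; with |WG| = 19.6, G = (9.26, -30.5). ∠WGQ = 88.9° gives GQ at 73.4° from the x-axis; with |GQ| = 17.5, Q = (14.3, -13.7). ∠GQB = 72.4° gives QB at -34.2° from the x-axis; with |QB| = 24.6, B = (34.6, -27.6). Then |EB| = |B − E| = 44.2.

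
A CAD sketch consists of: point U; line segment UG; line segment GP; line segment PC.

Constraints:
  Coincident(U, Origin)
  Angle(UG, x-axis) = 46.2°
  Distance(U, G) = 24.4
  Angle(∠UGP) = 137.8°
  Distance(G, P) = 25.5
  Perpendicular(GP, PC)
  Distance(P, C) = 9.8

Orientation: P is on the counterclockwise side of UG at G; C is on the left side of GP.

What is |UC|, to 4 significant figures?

44.07

U is at the origin; UG runs at 46.2° with length 24.4, so G = 24.4·(cos 46.2°, sin 46.2°) = (16.89, 17.61). ∠UGP = 137.8°, so GP runs at 46.2° + (180° − 137.8°) = 88.40° from the x-axis; with |GP| = 25.5, P = G + 25.5·(cos 88.40°, sin 88.40°) = (17.60, 43.10). GP is perpendicular to PC; with |PC| = 9.8 on the left of GP, C = P + 9.8·(-0.9996, 0.02792) = (7.804, 43.37). Then |UC| = |C − U| = 44.07.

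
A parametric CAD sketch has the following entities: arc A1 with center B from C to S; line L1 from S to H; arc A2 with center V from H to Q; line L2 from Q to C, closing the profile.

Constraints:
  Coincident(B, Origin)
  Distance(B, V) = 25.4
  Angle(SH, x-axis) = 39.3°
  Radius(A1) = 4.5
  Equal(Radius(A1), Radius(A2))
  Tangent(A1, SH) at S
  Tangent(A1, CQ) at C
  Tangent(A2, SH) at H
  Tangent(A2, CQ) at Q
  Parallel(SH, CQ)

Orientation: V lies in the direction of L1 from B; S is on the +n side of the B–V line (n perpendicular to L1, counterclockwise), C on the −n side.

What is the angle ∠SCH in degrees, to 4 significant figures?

70.49°

The slot axis is L1's direction at 39.3°, so u = (cos 39.3°, sin 39.3°) = (0.7738, 0.6334) and n = (−sin 39.3°, cos 39.3°) = (-0.6334, 0.7738). B is at the origin and V lies 25.4 along u from B, so V = 25.4·u = (19.66, 16.09). Tangency of A1 to both parallel lines with radius 4.5 puts S and C at B ± 4.5·n: S = (-2.850, 3.482), C = (2.850, -3.482). Equal radii place H and Q the same way about V: H = V + 4.5·n = (16.81, 19.57), Q = V − 4.5·n = (22.51, 12.61). Then cos ∠SCH = CS·CH / (|CS||CH|), giving 70.49°.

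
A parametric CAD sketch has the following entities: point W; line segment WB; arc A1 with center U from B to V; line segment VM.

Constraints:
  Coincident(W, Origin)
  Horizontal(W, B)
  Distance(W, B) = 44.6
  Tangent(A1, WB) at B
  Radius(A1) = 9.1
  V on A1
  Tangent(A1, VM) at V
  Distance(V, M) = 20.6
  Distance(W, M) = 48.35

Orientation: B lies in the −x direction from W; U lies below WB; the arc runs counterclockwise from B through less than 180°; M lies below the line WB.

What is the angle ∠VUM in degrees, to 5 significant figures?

66.167°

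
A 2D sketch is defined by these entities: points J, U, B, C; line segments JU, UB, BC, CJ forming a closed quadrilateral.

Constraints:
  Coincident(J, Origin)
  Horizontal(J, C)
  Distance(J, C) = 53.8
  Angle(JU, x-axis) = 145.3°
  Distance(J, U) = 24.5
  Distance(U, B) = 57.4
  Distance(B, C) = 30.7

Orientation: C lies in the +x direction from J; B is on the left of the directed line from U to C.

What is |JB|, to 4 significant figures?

44.03

J is at the origin; J and C share the same y with |JC| = 53.8 and C in +x, so C = (53.8, 0). JU runs at 145.3° with |JU| = 24.5, so U = (-20.14, 13.95). B is determined by |UB| = 57.4 and |BC| = 30.7 together: it lies at the intersection of circle(U, 57.4) and circle(C, 30.7). With |UC| = 75.25, the foot of the radical line on UC is 53.25 from U and the perpendicular offset is √(57.4² − 53.25²) = 21.42. Taking the left-of-UC solution: B = (36.16, 25.13).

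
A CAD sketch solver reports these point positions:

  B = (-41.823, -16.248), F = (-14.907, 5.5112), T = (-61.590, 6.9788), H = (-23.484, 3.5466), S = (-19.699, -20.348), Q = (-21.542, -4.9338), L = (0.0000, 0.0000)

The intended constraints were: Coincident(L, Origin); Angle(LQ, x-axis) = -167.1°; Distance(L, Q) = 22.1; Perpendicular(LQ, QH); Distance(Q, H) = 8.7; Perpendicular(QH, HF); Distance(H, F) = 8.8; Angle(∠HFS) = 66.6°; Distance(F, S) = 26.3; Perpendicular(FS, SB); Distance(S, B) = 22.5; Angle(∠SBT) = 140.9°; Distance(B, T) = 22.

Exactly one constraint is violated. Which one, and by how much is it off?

Distance(B, T) = 22 — off by 8.50.

L = (0.00, 0.00) ✓; LQ at -167.1° ✓; |LQ| = 22.10 ✓; ∠(LQ, QH) = 90.00° ✓; |QH| = 8.700 ✓; ∠(QH, HF) = 90.00° ✓; |HF| = 8.799 ✓; ∠HFS = 66.60° ✓; |FS| = 26.30 ✓; ∠(FS, SB) = 90.00° ✓; |SB| = 22.50 ✓; ∠SBT = 140.9° ✓; |BT| = 30.50 ✗.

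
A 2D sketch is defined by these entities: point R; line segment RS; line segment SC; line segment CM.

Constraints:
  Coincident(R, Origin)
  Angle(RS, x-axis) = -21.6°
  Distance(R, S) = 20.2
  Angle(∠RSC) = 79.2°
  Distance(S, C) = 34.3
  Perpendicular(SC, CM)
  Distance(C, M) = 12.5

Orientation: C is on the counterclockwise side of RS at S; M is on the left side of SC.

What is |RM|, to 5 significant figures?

31.386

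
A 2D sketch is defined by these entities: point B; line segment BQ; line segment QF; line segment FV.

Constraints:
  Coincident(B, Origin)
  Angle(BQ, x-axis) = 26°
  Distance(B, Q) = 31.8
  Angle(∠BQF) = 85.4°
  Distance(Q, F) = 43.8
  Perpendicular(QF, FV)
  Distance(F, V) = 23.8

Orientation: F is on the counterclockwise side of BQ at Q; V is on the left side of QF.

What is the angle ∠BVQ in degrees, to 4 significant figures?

39.36°

B is at the origin; BQ runs at 26.0° with length 31.8, so Q = 31.8·(cos 26.0°, sin 26.0°) = (28.58, 13.94). ∠BQF = 85.4°, so QF runs at 26.0° + (180° − 85.4°) = 120.6° from the x-axis; with |QF| = 43.8, F = Q + 43.8·(cos 120.6°, sin 120.6°) = (6.286, 51.64). QF ⟂ FV; with |FV| = 23.8 on the left of QF, V = F + 23.8·(-0.8607, -0.5090) = (-14.20, 39.53). Then cos ∠BVQ = VB·VQ / (|VB||VQ|), giving 39.36°.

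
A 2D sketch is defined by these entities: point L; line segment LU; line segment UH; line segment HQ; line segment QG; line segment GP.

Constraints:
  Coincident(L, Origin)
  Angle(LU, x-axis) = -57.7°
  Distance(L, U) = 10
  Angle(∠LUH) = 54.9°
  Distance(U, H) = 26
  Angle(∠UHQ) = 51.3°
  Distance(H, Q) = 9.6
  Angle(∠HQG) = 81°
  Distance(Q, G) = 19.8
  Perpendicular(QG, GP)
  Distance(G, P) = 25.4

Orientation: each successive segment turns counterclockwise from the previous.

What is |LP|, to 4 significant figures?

37.95

∠HQG = 81.0° gives QG at -64.90° from the x-axis; with |QG| = 19.8, G = (14.51, -5.042). The perpendicularity gives GP at right angles to QG, so GP runs at 25.10°; with |GP| = 25.4, P = (37.51, 5.733). Then |LP| = |P − L| = 37.95.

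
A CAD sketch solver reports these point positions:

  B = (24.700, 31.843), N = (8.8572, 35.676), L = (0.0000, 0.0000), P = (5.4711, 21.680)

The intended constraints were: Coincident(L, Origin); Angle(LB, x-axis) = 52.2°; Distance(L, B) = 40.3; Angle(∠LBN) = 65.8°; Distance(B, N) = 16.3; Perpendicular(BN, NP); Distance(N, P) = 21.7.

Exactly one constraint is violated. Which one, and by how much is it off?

Distance(N, P) = 21.7 — off by 7.30.

L = (0.00, 0.00) ✓; LB at 52.20° ✓; |LB| = 40.30 ✓; ∠LBN = 65.80° ✓; |BN| = 16.30 ✓; ∠(BN, NP) = 90.00° ✓; |NP| = 14.40 ✗.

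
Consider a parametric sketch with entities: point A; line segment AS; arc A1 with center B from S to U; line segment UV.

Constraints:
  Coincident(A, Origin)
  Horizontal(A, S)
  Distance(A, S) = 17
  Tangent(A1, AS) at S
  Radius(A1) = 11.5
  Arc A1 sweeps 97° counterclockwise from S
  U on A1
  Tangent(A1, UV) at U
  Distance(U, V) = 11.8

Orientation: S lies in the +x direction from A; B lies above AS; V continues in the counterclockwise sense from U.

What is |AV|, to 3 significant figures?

36.5

A is at the origin; A and S share the same y with |AS| = 17.0 and S on the +x side, so S = (17.0, 0.00). A1 meets AS tangentially, so BS is at right angles to AS, so B = S + (0, 11.5) = (17.0, 11.5). On A1, S sits at bearing -90° from B; a 97° counterclockwise sweep puts U at bearing 7°, so U = B + 11.5·(cos 7°, sin 7°) = (28.4, 12.9). The tangent condition forces BU to be normal to UV, so UV runs along (−sin 7°, cos 7°); with |UV| = 11.8, V = (27.0, 24.6). Then |AV| = |V − A| = 36.5.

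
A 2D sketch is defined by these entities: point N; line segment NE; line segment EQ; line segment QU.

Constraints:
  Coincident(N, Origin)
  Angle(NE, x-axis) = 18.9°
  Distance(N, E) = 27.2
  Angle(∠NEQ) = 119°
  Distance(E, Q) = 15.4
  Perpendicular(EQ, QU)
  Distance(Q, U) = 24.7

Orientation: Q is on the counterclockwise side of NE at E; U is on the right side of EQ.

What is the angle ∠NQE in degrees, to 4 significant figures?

39.77°

N is at the origin; NE runs at 18.9° with length 27.2, so E = 27.2·(cos 18.9°, sin 18.9°) = (25.73, 8.811). ∠NEQ = 119.0°, so EQ runs at 18.9° + (180° − 119.0°) = 79.90° from the x-axis; with |EQ| = 15.4, Q = E + 15.4·(cos 79.90°, sin 79.90°) = (28.43, 23.97). Then cos ∠NQE = QN·QE / (|QN||QE|), giving 39.77°.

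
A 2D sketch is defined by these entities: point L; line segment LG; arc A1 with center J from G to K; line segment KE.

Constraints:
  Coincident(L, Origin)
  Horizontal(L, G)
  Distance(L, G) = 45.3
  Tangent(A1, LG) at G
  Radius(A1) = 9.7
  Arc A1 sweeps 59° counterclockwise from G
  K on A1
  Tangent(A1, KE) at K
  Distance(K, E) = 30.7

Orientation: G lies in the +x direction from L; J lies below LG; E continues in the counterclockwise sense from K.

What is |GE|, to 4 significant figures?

39.30

On A1, G sits at bearing 90° from J; a 59° counterclockwise sweep puts K at bearing 149°, so K = J + 9.7·(cos 149°, sin 149°) = (36.99, -4.704). A1 meets KE tangentially, so JK is at right angles to KE, so KE runs along (−sin 149°, cos 149°); with |KE| = 30.7, E = (21.17, -31.02). Then |GE| = |E − G| = 39.30.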